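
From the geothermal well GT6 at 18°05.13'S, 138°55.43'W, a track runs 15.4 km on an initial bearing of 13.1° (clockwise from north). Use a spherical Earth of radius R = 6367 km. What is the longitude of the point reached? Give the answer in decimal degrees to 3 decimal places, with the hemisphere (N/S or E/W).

138.891°W

GT6: φ = -18.08550°, λ = -138.92383°
δ = d/R = 15.4/6367 = 0.002419 rad
φ₂ = arcsin(sin φ₁ cos δ + cos φ₁ sin δ cos θ)
   = arcsin(-0.31044·1.00000 + 0.95059·0.00242·0.97398) = -17.95052°
λ₂ = λ₁ + atan2(sin θ sin δ cos φ₁, cos δ − sin φ₁ sin φ₂) = -138.89082°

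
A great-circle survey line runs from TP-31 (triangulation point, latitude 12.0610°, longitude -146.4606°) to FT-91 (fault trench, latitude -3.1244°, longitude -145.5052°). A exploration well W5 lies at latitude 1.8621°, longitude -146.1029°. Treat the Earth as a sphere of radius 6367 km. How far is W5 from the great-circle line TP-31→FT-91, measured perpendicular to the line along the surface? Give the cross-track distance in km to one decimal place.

δ₁₃ = central angle TP-31→W5 = 0.178112 rad  (haversine)
θ₁₃ = bearing TP-31→W5 = 177.982°,  θ₁₂ = bearing TP-31→FT-91 = 176.363°
dₓₜ = R·arcsin(sin δ₁₃ · sin(θ₁₃ − θ₁₂)) = 6367·arcsin(0.17717·sin(1.619°)) = 31.871 km
|dₓₜ| = 31.871 km

31.9 km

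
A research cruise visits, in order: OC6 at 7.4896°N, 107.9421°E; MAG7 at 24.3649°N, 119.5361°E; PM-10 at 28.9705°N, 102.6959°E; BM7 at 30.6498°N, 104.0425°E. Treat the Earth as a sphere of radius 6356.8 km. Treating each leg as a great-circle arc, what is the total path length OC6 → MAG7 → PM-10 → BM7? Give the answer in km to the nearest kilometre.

4212 km

OC6→MAG7: c = 0.352505 rad, d = 2240.80 km
MAG7→PM-10: c = 0.274374 rad, d = 1744.14 km
PM-10→BM7: c = 0.035705 rad, d = 226.97 km
Total = 2240.80 + 1744.14 + 226.97 = 4211.91 km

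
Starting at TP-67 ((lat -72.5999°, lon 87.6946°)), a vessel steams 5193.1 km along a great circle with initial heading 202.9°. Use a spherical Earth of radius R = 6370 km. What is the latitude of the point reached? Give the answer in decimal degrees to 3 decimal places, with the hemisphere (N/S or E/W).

58.741°S

δ = d/R = 5193.1/6370 = 0.815243 rad
φ₂ = arcsin(sin φ₁ cos δ + cos φ₁ sin δ cos θ)
   = arcsin(-0.95424·0.68569 + 0.29904·0.72789·-0.92119) = -58.74085°
λ₂ = λ₁ + atan2(sin θ sin δ cos φ₁, cos δ − sin φ₁ sin φ₂) = -59.22348°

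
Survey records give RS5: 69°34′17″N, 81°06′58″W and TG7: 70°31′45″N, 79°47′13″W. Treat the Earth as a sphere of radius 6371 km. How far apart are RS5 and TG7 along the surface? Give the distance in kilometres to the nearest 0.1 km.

117.8 km

RS5: φ = +69.57139°, λ = -81.11611°
TG7: φ = +70.52917°, λ = -79.78694°
Δφ = 0.9578°,  Δλ = 1.3292°
a = sin²(Δφ/2) + cos φ₁ cos φ₂ sin²(Δλ/2) = 0.000086
c = 2·arcsin(√a) = 0.018495 rad = 1.0597°
d = R·c = 6371 × 0.018495 = 117.8 km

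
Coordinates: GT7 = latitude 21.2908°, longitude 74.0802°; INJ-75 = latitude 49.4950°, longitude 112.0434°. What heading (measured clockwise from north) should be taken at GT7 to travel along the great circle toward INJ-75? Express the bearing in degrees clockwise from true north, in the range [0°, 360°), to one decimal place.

Δλ = 37.9632°
y = sin Δλ · cos φ₂ = 0.399552
x = cos φ₁ sin φ₂ − sin φ₁ cos φ₂ cos Δλ = 0.522518
θ = atan2(y, x) = 37.4040° → 37.4040° (mod 360°)

37.4°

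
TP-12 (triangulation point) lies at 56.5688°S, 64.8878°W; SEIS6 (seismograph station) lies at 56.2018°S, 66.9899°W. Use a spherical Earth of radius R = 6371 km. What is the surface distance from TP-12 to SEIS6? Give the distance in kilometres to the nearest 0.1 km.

Δφ = 0.3670°,  Δλ = -2.1021°
a = sin²(Δφ/2) + cos φ₁ cos φ₂ sin²(Δλ/2) = 0.000113
c = 2·arcsin(√a) = 0.021296 rad = 1.2202°
d = R·c = 6371 × 0.021296 = 135.7 km

135.7 km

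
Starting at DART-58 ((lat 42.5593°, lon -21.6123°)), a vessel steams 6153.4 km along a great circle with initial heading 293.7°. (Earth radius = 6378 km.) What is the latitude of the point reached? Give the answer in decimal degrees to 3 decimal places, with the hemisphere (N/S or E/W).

38.946°N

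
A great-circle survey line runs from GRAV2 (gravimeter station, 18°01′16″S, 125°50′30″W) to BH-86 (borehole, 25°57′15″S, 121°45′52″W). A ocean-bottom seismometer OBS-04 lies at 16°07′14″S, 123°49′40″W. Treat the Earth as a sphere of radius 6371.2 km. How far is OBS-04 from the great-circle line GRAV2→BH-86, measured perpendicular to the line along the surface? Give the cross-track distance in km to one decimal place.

GRAV2: φ = -18.02111°, λ = -125.84167°
BH-86: φ = -25.95417°, λ = -121.76444°
OBS-04: φ = -16.12056°, λ = -123.82778°
δ₁₃ = central angle GRAV2→OBS-04 = 0.047214 rad  (haversine)
θ₁₃ = bearing GRAV2→OBS-04 = 45.668°,  θ₁₂ = bearing GRAV2→BH-86 = 155.257°
dₓₜ = R·arcsin(sin δ₁₃ · sin(θ₁₃ − θ₁₂)) = 6371.2·arcsin(0.04720·sin(-109.589°)) = -283.388 km
|dₓₜ| = 283.388 km

283.4 km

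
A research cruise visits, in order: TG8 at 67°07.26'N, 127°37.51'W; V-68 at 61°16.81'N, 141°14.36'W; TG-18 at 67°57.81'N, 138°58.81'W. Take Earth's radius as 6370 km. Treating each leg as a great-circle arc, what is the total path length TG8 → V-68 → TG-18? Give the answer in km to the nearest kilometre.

1672 km

TG8: φ = +67.12100°, λ = -127.62517°
V-68: φ = +61.28017°, λ = -141.23933°
TG-18: φ = +67.96350°, λ = -138.98017°
TG8→V-68: c = 0.144630 rad, d = 921.30 km
V-68→TG-18: c = 0.117844 rad, d = 750.67 km
Total = 921.30 + 750.67 = 1671.96 km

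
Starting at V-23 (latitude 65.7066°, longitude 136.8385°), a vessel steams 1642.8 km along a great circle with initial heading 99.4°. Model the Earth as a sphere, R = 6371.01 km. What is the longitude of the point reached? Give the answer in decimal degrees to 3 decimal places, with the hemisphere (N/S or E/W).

δ = d/R = 1642.8/6371.01 = 0.257856 rad
φ₂ = arcsin(sin φ₁ cos δ + cos φ₁ sin δ cos θ)
   = arcsin(0.91145·0.96694 + 0.41141·0.25501·-0.16333) = 59.78947°
λ₂ = λ₁ + atan2(sin θ sin δ cos φ₁, cos δ − sin φ₁ sin φ₂) = 166.83770°

166.838°E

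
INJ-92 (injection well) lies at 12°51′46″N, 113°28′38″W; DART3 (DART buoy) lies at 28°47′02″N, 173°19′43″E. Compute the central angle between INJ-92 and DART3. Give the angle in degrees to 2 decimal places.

69.25°

INJ-92: φ = +12.86278°, λ = -113.47722°
DART3: φ = +28.78389°, λ = +173.32861°
Δφ = 15.9211°,  Δλ = -73.1942°
a = sin²(Δφ/2) + cos φ₁ cos φ₂ sin²(Δλ/2) = 0.322881
c = 2·arcsin(√a) = 1.208698 rad = 69.2533°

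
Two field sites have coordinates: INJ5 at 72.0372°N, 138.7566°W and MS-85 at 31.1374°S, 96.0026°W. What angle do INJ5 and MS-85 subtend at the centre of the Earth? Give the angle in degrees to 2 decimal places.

Δφ = -103.1746°,  Δλ = 42.7540°
a = sin²(Δφ/2) + cos φ₁ cos φ₂ sin²(Δλ/2) = 0.649031
c = 2·arcsin(√a) = 1.873458 rad = 107.3413°

107.34°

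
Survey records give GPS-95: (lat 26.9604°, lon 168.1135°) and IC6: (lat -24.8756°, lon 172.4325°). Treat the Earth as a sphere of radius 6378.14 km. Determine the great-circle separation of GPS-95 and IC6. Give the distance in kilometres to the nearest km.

Δφ = -51.8360°,  Δλ = 4.3190°
a = sin²(Δφ/2) + cos φ₁ cos φ₂ sin²(Δλ/2) = 0.192191
c = 2·arcsin(√a) = 0.907626 rad = 52.0031°
d = R·c = 6378.14 × 0.907626 = 5789.0 km

5789 km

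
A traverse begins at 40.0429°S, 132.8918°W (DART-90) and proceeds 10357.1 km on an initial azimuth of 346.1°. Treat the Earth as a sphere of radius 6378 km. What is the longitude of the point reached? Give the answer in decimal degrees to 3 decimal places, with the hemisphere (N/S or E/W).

155.257°W

δ = d/R = 10357.1/6378 = 1.623879 rad
φ₂ = arcsin(sin φ₁ cos δ + cos φ₁ sin δ cos θ)
   = arcsin(-0.64336·-0.05306 + 0.76556·0.99859·0.97072) = 50.91696°
λ₂ = λ₁ + atan2(sin θ sin δ cos φ₁, cos δ − sin φ₁ sin φ₂) = -155.25694°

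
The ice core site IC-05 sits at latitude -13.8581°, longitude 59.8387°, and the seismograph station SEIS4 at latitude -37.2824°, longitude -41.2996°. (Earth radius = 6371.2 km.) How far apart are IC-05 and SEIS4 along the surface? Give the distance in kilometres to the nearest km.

10034 km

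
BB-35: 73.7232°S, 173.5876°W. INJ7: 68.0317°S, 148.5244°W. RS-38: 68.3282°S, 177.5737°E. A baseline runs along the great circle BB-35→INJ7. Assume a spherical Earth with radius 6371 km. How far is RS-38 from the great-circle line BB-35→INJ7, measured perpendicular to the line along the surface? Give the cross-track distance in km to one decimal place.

δ₁₃ = central angle BB-35→RS-38 = 0.106436 rad  (haversine)
θ₁₃ = bearing BB-35→RS-38 = 327.716°,  θ₁₂ = bearing BB-35→INJ7 = 67.587°
dₓₜ = R·arcsin(sin δ₁₃ · sin(θ₁₃ − θ₁₂)) = 6371·arcsin(0.10624·sin(260.129°)) = -668.026 km
|dₓₜ| = 668.026 km

668.0 km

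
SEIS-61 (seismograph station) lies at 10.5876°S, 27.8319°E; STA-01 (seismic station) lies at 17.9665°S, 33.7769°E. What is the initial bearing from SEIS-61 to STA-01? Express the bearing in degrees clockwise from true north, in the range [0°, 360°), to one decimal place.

Δλ = 5.9450°
y = sin Δλ · cos φ₂ = 0.098523
x = cos φ₁ sin φ₂ − sin φ₁ cos φ₂ cos Δλ = -0.129370
θ = atan2(y, x) = 142.7086° → 142.7086° (mod 360°)

142.7°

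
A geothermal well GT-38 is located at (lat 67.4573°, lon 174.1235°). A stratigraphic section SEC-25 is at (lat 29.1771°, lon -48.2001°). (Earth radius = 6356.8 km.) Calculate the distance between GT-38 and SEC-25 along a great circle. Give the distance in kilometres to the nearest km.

Δφ = -38.2802°,  Δλ = 137.6764°
a = sin²(Δφ/2) + cos φ₁ cos φ₂ sin²(Δλ/2) = 0.398610
c = 2·arcsin(√a) = 1.366601 rad = 78.3005°
d = R·c = 6356.8 × 1.366601 = 8687.2 km

8687 km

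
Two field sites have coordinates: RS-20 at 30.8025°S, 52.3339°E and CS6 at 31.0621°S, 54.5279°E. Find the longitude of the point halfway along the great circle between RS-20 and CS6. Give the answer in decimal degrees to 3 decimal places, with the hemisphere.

Bx = cos φ₂ cos Δλ = 0.855981,  By = cos φ₂ sin Δλ = 0.032794
φₘ = atan2(sin φ₁ + sin φ₂, √((cos φ₁ + Bx)² + By²)) = -30.93693°
λₘ = λ₁ + atan2(By, cos φ₁ + Bx) = 53.42941°

53.429°E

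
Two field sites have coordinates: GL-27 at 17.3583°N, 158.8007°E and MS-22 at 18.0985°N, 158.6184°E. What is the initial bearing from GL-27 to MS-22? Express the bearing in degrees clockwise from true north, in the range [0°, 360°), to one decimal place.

Δλ = -0.1823°
y = sin Δλ · cos φ₂ = -0.003024
x = cos φ₁ sin φ₂ − sin φ₁ cos φ₂ cos Δλ = 0.012920
θ = atan2(y, x) = -13.1746° → 346.8254° (mod 360°)

346.8°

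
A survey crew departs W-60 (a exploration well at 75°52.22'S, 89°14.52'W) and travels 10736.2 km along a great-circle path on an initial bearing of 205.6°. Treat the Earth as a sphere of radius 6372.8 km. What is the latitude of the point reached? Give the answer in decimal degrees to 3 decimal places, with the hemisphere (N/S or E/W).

6.230°S

W-60: φ = -75.87033°, λ = -89.24200°
δ = d/R = 10736.2/6372.8 = 1.684691 rad
φ₂ = arcsin(sin φ₁ cos δ + cos φ₁ sin δ cos θ)
   = arcsin(-0.96975·-0.11365 + 0.24412·0.99352·-0.90183) = -6.22978°
λ₂ = λ₁ + atan2(sin θ sin δ cos φ₁, cos δ − sin φ₁ sin φ₂) = 116.34216°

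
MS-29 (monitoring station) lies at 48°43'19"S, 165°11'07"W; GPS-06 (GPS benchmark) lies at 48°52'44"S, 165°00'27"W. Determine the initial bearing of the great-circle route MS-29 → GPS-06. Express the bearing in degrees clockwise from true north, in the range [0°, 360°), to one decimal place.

143.3°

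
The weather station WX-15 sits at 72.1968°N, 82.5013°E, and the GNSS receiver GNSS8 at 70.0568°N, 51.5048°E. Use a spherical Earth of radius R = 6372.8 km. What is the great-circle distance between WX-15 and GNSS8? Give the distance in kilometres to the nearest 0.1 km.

1126.8 km

Δφ = -2.1400°,  Δλ = -30.9965°
a = sin²(Δφ/2) + cos φ₁ cos φ₂ sin²(Δλ/2) = 0.007795
c = 2·arcsin(√a) = 0.176808 rad = 10.1303°
d = R·c = 6372.8 × 0.176808 = 1126.8 km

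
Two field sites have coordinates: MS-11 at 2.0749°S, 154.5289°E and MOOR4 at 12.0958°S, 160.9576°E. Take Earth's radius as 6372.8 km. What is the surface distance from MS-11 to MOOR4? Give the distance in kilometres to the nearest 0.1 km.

Δφ = -10.0209°,  Δλ = 6.4287°
a = sin²(Δφ/2) + cos φ₁ cos φ₂ sin²(Δλ/2) = 0.010700
c = 2·arcsin(√a) = 0.207253 rad = 11.8747°
d = R·c = 6372.8 × 0.207253 = 1320.8 km

1320.8 km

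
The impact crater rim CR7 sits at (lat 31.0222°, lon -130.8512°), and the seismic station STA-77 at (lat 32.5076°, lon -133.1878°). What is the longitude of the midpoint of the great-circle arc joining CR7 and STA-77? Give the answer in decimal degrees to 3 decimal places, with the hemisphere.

Bx = cos φ₂ cos Δλ = 0.842619,  By = cos φ₂ sin Δλ = -0.034382
φₘ = atan2(sin φ₁ + sin φ₂, √((cos φ₁ + Bx)² + By²)) = 31.77023°
λₘ = λ₁ + atan2(By, cos φ₁ + Bx) = -132.01012°

132.010°W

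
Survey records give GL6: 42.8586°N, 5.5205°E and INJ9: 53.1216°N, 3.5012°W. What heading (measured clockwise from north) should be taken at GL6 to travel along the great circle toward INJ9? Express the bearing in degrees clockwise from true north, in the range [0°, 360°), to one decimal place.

332.8°

Δλ = -9.0217°
y = sin Δλ · cos φ₂ = -0.094104
x = cos φ₁ sin φ₂ − sin φ₁ cos φ₂ cos Δλ = 0.183217
θ = atan2(y, x) = -27.1859° → 332.8141° (mod 360°)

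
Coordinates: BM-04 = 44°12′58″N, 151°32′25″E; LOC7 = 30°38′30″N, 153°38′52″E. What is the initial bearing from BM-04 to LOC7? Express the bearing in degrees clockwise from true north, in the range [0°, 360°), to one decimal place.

172.3°

BM-04: φ = +44.21611°, λ = +151.54028°
LOC7: φ = +30.64167°, λ = +153.64778°
Δλ = 2.1075°
y = sin Δλ · cos φ₂ = 0.031640
x = cos φ₁ sin φ₂ − sin φ₁ cos φ₂ cos Δλ = -0.234303
θ = atan2(y, x) = 172.3094° → 172.3094° (mod 360°)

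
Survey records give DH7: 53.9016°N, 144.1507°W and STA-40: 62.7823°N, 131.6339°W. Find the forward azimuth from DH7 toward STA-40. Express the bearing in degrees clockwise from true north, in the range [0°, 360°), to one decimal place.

Δλ = 12.5168°
y = sin Δλ · cos φ₂ = 0.099124
x = cos φ₁ sin φ₂ − sin φ₁ cos φ₂ cos Δλ = 0.163161
θ = atan2(y, x) = 31.2797° → 31.2797° (mod 360°)

31.3°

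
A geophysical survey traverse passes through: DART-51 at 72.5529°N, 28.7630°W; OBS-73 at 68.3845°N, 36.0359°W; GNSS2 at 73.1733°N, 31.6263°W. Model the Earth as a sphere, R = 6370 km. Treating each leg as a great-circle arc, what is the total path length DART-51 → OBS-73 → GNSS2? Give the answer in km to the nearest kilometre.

DART-51→OBS-73: c = 0.084095 rad, d = 535.69 km
OBS-73→GNSS2: c = 0.087280 rad, d = 555.97 km
Total = 535.69 + 555.97 = 1091.66 km

1092 km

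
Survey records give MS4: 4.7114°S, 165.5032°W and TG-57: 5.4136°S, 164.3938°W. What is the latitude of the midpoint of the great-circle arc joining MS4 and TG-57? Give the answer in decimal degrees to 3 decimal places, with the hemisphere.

Bx = cos φ₂ cos Δλ = 0.995353,  By = cos φ₂ sin Δλ = 0.019275
φₘ = atan2(sin φ₁ + sin φ₂, √((cos φ₁ + Bx)² + By²)) = -5.06274°
λₘ = λ₁ + atan2(By, cos φ₁ + Bx) = -164.94880°

5.063°S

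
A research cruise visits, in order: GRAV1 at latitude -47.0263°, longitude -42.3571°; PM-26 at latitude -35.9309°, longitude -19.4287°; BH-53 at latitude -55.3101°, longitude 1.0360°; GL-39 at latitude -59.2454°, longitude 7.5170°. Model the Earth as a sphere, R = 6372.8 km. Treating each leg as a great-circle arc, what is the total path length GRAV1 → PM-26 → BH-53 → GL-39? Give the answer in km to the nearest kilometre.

5505 km

GRAV1→PM-26: c = 0.354849 rad, d = 2261.38 km
PM-26→BH-53: c = 0.417123 rad, d = 2658.24 km
BH-53→GL-39: c = 0.091877 rad, d = 585.51 km
Total = 2261.38 + 2658.24 + 585.51 = 5505.13 km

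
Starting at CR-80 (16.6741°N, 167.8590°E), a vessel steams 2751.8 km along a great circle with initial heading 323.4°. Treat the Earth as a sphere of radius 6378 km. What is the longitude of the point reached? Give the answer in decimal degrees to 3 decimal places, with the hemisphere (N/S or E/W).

150.000°E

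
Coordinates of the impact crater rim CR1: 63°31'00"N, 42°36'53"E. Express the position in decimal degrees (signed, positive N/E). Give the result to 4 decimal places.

lat: 63.5167° N → +63.5167°
lon: 42.6147° E → +42.6147°

+63.5167°, +42.6147°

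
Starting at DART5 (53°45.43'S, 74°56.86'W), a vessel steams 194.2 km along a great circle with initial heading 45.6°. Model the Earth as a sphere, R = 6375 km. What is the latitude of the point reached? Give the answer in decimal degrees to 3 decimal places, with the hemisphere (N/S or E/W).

DART5: φ = -53.75717°, λ = -74.94767°
δ = d/R = 194.2/6375 = 0.030463 rad
φ₂ = arcsin(sin φ₁ cos δ + cos φ₁ sin δ cos θ)
   = arcsin(-0.80652·0.99954 + 0.59121·0.03046·0.69966) = -52.51809°
λ₂ = λ₁ + atan2(sin θ sin δ cos φ₁, cos δ − sin φ₁ sin φ₂) = -72.89823°

52.518°S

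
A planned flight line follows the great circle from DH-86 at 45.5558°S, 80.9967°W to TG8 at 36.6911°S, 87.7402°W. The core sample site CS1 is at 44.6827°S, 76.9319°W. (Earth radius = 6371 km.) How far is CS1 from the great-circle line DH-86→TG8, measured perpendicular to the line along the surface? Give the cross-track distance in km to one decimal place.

319.4 km

δ₁₃ = central angle DH-86→CS1 = 0.052322 rad  (haversine)
θ₁₃ = bearing DH-86→CS1 = 74.517°,  θ₁₂ = bearing DH-86→TG8 = 327.907°
dₓₜ = R·arcsin(sin δ₁₃ · sin(θ₁₃ − θ₁₂)) = 6371·arcsin(0.05230·sin(-253.390°)) = 319.419 km
|dₓₜ| = 319.419 km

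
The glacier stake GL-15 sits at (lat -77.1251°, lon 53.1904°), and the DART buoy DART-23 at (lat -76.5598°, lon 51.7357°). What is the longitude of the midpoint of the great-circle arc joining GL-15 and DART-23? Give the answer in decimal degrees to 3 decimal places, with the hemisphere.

52.448°E

Bx = cos φ₂ cos Δλ = 0.232355,  By = cos φ₂ sin Δλ = -0.005901
φₘ = atan2(sin φ₁ + sin φ₂, √((cos φ₁ + Bx)² + By²)) = -76.84347°
λₘ = λ₁ + atan2(By, cos φ₁ + Bx) = 52.44770°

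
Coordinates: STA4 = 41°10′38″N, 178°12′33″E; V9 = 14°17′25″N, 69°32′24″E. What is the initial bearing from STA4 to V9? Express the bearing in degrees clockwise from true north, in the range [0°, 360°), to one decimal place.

293.0°

STA4: φ = +41.17722°, λ = +178.20917°
V9: φ = +14.29028°, λ = +69.54000°
Δλ = -108.6692°
y = sin Δλ · cos φ₂ = -0.918068
x = cos φ₁ sin φ₂ − sin φ₁ cos φ₂ cos Δλ = 0.390018
θ = atan2(y, x) = -66.9830° → 293.0170° (mod 360°)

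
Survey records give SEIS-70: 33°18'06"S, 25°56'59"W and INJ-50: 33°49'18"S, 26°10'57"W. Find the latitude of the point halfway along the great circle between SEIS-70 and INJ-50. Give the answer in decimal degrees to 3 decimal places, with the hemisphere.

33.562°S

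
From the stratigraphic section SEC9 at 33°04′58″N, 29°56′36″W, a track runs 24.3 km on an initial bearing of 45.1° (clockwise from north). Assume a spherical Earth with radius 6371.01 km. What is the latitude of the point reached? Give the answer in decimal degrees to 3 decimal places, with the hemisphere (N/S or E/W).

33.237°N

SEC9: φ = +33.08278°, λ = -29.94333°
δ = d/R = 24.3/6371.01 = 0.003814 rad
φ₂ = arcsin(sin φ₁ cos δ + cos φ₁ sin δ cos θ)
   = arcsin(0.54585·0.99999 + 0.83788·0.00381·0.70587) = 33.23690°
λ₂ = λ₁ + atan2(sin θ sin δ cos φ₁, cos δ − sin φ₁ sin φ₂) = -29.75826°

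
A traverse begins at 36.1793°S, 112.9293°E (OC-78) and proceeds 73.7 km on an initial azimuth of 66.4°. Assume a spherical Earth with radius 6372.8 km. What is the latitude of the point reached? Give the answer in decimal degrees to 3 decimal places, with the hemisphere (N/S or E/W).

δ = d/R = 73.7/6372.8 = 0.011565 rad
φ₂ = arcsin(sin φ₁ cos δ + cos φ₁ sin δ cos θ)
   = arcsin(-0.59031·0.99993 + 0.80717·0.01156·0.40035) = -35.91168°
λ₂ = λ₁ + atan2(sin θ sin δ cos φ₁, cos δ − sin φ₁ sin φ₂) = 113.67900°

35.912°S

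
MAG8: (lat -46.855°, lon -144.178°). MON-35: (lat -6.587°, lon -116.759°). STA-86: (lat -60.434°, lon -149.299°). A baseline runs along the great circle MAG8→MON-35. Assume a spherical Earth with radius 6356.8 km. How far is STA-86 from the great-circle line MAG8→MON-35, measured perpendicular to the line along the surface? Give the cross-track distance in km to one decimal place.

δ₁₃ = central angle MAG8→STA-86 = 0.242668 rad  (haversine)
θ₁₃ = bearing MAG8→STA-86 = 190.561°,  θ₁₂ = bearing MAG8→MON-35 = 38.998°
dₓₜ = R·arcsin(sin δ₁₃ · sin(θ₁₃ − θ₁₂)) = 6356.8·arcsin(0.24029·sin(151.563°)) = 728.982 km
|dₓₜ| = 728.982 km

729.0 km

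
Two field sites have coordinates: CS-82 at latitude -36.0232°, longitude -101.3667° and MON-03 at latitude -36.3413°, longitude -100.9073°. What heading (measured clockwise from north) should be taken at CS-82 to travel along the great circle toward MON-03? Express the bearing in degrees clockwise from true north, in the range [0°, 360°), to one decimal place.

130.8°

Δλ = 0.4594°
y = sin Δλ · cos φ₂ = 0.006458
x = cos φ₁ sin φ₂ − sin φ₁ cos φ₂ cos Δλ = -0.005567
θ = atan2(y, x) = 130.7608° → 130.7608° (mod 360°)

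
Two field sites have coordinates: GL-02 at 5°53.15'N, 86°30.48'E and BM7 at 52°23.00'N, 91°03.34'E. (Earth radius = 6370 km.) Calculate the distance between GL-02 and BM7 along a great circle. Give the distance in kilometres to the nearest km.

5186 km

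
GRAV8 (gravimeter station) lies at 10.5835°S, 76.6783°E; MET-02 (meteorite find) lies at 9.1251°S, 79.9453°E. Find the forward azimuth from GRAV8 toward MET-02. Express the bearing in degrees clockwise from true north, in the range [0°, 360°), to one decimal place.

Δλ = 3.2670°
y = sin Δλ · cos φ₂ = 0.056268
x = cos φ₁ sin φ₂ − sin φ₁ cos φ₂ cos Δλ = 0.025156
θ = atan2(y, x) = 65.9114° → 65.9114° (mod 360°)

65.9°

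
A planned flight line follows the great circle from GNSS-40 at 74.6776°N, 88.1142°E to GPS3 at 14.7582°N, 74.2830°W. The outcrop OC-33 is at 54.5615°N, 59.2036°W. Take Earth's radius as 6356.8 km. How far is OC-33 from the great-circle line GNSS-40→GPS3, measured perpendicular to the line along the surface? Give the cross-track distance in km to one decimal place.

629.1 km

δ₁₃ = central angle GNSS-40→OC-33 = 0.854208 rad  (haversine)
θ₁₃ = bearing GNSS-40→OC-33 = 335.467°,  θ₁₂ = bearing GNSS-40→GPS3 = 342.996°
dₓₜ = R·arcsin(sin δ₁₃ · sin(θ₁₃ − θ₁₂)) = 6356.8·arcsin(0.75405·sin(-7.529°)) = -629.083 km
|dₓₜ| = 629.083 km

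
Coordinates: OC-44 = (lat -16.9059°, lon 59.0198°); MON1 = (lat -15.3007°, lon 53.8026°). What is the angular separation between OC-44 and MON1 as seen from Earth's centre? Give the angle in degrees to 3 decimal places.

Δφ = 1.6052°,  Δλ = -5.2172°
a = sin²(Δφ/2) + cos φ₁ cos φ₂ sin²(Δλ/2) = 0.002108
c = 2·arcsin(√a) = 0.091855 rad = 5.2629°

5.263°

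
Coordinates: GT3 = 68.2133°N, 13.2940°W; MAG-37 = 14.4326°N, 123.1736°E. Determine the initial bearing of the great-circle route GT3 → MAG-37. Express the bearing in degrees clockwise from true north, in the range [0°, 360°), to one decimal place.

Δλ = 136.4676°
y = sin Δλ · cos φ₂ = 0.667028
x = cos φ₁ sin φ₂ − sin φ₁ cos φ₂ cos Δλ = 0.744462
θ = atan2(y, x) = 41.8599° → 41.8599° (mod 360°)

41.9°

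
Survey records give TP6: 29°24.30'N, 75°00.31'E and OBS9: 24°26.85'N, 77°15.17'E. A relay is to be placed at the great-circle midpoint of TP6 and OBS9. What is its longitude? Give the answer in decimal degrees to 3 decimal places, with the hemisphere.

TP6: φ = +29.40500°, λ = +75.00517°
OBS9: φ = +24.44750°, λ = +77.25283°
Bx = cos φ₂ cos Δλ = 0.909640,  By = cos φ₂ sin Δλ = 0.035703
φₘ = atan2(sin φ₁ + sin φ₂, √((cos φ₁ + Bx)² + By²)) = 26.93070°
λₘ = λ₁ + atan2(By, cos φ₁ + Bx) = 76.15371°

76.154°E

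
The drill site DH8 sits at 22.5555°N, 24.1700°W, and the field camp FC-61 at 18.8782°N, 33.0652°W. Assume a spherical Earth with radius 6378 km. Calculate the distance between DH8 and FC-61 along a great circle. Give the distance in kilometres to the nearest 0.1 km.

Δφ = -3.6773°,  Δλ = -8.8952°
a = sin²(Δφ/2) + cos φ₁ cos φ₂ sin²(Δλ/2) = 0.006284
c = 2·arcsin(√a) = 0.158714 rad = 9.0936°
d = R·c = 6378 × 0.158714 = 1012.3 km

1012.3 km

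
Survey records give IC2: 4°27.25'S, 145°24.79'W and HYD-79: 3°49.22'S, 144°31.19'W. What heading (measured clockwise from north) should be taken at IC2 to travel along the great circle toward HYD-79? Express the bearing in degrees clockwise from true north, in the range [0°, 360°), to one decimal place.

54.6°

IC2: φ = -4.45417°, λ = -145.41317°
HYD-79: φ = -3.82033°, λ = -144.51983°
Δλ = 0.8933°
y = sin Δλ · cos φ₂ = 0.015556
x = cos φ₁ sin φ₂ − sin φ₁ cos φ₂ cos Δλ = 0.011053
θ = atan2(y, x) = 54.6061° → 54.6061° (mod 360°)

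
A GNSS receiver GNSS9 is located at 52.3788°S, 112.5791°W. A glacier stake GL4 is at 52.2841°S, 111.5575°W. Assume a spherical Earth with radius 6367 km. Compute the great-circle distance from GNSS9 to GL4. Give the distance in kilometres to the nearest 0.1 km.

70.2 km

Δφ = 0.0947°,  Δλ = 1.0216°
a = sin²(Δφ/2) + cos φ₁ cos φ₂ sin²(Δλ/2) = 0.000030
c = 2·arcsin(√a) = 0.011021 rad = 0.6314°
d = R·c = 6367 × 0.011021 = 70.2 km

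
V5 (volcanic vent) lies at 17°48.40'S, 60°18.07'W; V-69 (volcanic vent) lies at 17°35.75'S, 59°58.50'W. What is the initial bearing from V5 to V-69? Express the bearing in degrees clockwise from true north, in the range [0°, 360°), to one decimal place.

55.9°

V5: φ = -17.80667°, λ = -60.30117°
V-69: φ = -17.59583°, λ = -59.97500°
Δλ = 0.3262°
y = sin Δλ · cos φ₂ = 0.005426
x = cos φ₁ sin φ₂ − sin φ₁ cos φ₂ cos Δλ = 0.003675
θ = atan2(y, x) = 55.8919° → 55.8919° (mod 360°)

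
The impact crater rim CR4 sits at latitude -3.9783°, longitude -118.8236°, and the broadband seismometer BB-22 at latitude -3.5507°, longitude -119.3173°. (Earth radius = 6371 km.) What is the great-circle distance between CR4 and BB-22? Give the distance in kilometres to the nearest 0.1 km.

Δφ = 0.4276°,  Δλ = -0.4937°
a = sin²(Δφ/2) + cos φ₁ cos φ₂ sin²(Δλ/2) = 0.000032
c = 2·arcsin(√a) = 0.011385 rad = 0.6523°
d = R·c = 6371 × 0.011385 = 72.5 km

72.5 km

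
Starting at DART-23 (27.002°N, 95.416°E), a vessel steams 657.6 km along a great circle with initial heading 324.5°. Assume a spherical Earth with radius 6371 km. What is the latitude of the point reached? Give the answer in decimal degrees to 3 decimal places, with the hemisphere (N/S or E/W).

δ = d/R = 657.6/6371 = 0.103218 rad
φ₂ = arcsin(sin φ₁ cos δ + cos φ₁ sin δ cos θ)
   = arcsin(0.45402·0.99468 + 0.89099·0.10303·0.81412) = 31.75872°
λ₂ = λ₁ + atan2(sin θ sin δ cos φ₁, cos δ − sin φ₁ sin φ₂) = 91.38084°

31.759°N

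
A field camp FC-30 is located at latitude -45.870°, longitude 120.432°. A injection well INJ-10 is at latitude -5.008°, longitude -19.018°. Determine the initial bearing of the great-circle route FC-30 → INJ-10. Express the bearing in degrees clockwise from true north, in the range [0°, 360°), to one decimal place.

227.0°

Δλ = -139.4500°
y = sin Δλ · cos φ₂ = -0.647630
x = cos φ₁ sin φ₂ − sin φ₁ cos φ₂ cos Δλ = -0.604084
θ = atan2(y, x) = -133.0075° → 226.9925° (mod 360°)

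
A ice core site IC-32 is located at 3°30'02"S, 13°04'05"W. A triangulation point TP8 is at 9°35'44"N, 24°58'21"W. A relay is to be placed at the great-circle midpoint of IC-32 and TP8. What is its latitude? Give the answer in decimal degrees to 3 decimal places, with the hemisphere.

IC-32: φ = -3.50056°, λ = -13.06806°
TP8: φ = +9.59556°, λ = -24.97250°
Bx = cos φ₂ cos Δλ = 0.964803,  By = cos φ₂ sin Δλ = -0.203394
φₘ = atan2(sin φ₁ + sin φ₂, √((cos φ₁ + Bx)² + By²)) = 3.06399°
λₘ = λ₁ + atan2(By, cos φ₁ + Bx) = -18.98377°

3.064°N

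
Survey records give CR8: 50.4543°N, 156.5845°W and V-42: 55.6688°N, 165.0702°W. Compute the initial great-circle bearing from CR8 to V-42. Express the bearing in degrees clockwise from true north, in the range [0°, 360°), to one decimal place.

Δλ = -8.4857°
y = sin Δλ · cos φ₂ = -0.083222
x = cos φ₁ sin φ₂ − sin φ₁ cos φ₂ cos Δλ = 0.095645
θ = atan2(y, x) = -41.0267° → 318.9733° (mod 360°)

319.0°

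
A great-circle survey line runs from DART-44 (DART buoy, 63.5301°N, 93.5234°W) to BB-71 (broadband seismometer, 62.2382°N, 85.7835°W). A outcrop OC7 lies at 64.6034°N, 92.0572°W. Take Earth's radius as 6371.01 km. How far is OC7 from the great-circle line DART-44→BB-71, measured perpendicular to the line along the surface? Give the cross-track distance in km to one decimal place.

δ₁₃ = central angle DART-44→OC7 = 0.021820 rad  (haversine)
θ₁₃ = bearing DART-44→OC7 = 30.197°,  θ₁₂ = bearing DART-44→BB-71 = 106.639°
dₓₜ = R·arcsin(sin δ₁₃ · sin(θ₁₃ − θ₁₂)) = 6371.01·arcsin(0.02182·sin(-76.442°)) = -135.138 km
|dₓₜ| = 135.138 km

135.1 km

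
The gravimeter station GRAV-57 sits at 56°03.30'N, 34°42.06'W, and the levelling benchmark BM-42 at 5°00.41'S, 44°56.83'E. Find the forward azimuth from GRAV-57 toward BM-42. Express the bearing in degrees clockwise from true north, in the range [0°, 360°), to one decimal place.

GRAV-57: φ = +56.05500°, λ = -34.70100°
BM-42: φ = -5.00683°, λ = +44.94717°
Δλ = 79.6482°
y = sin Δλ · cos φ₂ = 0.979969
x = cos φ₁ sin φ₂ − sin φ₁ cos φ₂ cos Δλ = -0.197233
θ = atan2(y, x) = 101.3796° → 101.3796° (mod 360°)

101.4°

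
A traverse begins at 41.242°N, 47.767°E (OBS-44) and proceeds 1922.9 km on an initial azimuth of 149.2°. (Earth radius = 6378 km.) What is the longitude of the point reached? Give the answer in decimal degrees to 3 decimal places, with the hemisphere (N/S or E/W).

57.503°E

δ = d/R = 1922.9/6378 = 0.301489 rad
φ₂ = arcsin(sin φ₁ cos δ + cos φ₁ sin δ cos θ)
   = arcsin(0.65924·0.95490 + 0.75193·0.29694·-0.85896) = 25.95829°
λ₂ = λ₁ + atan2(sin θ sin δ cos φ₁, cos δ − sin φ₁ sin φ₂) = 57.50298°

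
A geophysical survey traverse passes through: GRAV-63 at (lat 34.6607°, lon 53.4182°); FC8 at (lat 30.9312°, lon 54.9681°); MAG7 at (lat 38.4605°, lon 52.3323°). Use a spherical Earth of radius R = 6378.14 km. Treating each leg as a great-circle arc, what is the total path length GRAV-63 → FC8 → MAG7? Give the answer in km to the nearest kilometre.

GRAV-63→FC8: c = 0.068947 rad, d = 439.75 km
FC8→MAG7: c = 0.136727 rad, d = 872.07 km
Total = 439.75 + 872.07 = 1311.82 km

1312 km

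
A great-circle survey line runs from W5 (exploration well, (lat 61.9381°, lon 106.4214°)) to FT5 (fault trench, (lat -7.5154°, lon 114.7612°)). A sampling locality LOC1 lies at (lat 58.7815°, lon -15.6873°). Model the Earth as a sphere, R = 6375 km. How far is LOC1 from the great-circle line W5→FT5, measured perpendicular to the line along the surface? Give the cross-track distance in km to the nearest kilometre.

2177 km

δ₁₃ = central angle W5→LOC1 = 0.895586 rad  (haversine)
θ₁₃ = bearing W5→LOC1 = 325.776°,  θ₁₂ = bearing W5→FT5 = 171.184°
dₓₜ = R·arcsin(sin δ₁₃ · sin(θ₁₃ − θ₁₂)) = 6375·arcsin(0.78058·sin(154.592°)) = 2177.174 km
|dₓₜ| = 2177.174 km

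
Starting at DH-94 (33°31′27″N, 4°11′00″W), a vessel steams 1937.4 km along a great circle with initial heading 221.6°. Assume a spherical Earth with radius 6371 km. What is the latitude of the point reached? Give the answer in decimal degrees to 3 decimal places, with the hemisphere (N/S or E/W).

19.894°N

DH-94: φ = +33.52417°, λ = -4.18333°
δ = d/R = 1937.4/6371 = 0.304097 rad
φ₂ = arcsin(sin φ₁ cos δ + cos φ₁ sin δ cos θ)
   = arcsin(0.55229·0.95412 + 0.83365·0.29943·-0.74780) = 19.89404°
λ₂ = λ₁ + atan2(sin θ sin δ cos φ₁, cos δ − sin φ₁ sin φ₂) = -16.38874°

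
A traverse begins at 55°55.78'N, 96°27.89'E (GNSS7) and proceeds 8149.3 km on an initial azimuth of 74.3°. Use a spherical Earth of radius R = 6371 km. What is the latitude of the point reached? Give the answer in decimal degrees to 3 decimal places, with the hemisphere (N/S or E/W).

GNSS7: φ = +55.92967°, λ = +96.46483°
δ = d/R = 8149.3/6371 = 1.279124 rad
φ₂ = arcsin(sin φ₁ cos δ + cos φ₁ sin δ cos θ)
   = arcsin(0.82835·0.28755 + 0.56021·0.95776·0.27060) = 22.54359°
λ₂ = λ₁ + atan2(sin θ sin δ cos φ₁, cos δ − sin φ₁ sin φ₂) = -170.20853°

22.544°N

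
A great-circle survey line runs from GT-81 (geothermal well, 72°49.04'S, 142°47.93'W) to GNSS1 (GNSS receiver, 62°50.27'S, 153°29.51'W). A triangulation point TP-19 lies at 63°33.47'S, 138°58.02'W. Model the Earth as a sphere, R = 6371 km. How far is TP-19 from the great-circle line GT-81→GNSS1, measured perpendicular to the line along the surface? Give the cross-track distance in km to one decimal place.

633.7 km

GT-81: φ = -72.81733°, λ = -142.79883°
GNSS1: φ = -62.83783°, λ = -153.49183°
TP-19: φ = -63.55783°, λ = -138.96700°
δ₁₃ = central angle GT-81→TP-19 = 0.163426 rad  (haversine)
θ₁₃ = bearing GT-81→TP-19 = 10.539°,  θ₁₂ = bearing GT-81→GNSS1 = 332.928°
dₓₜ = R·arcsin(sin δ₁₃ · sin(θ₁₃ − θ₁₂)) = 6371·arcsin(0.16270·sin(-322.389°)) = 633.659 km
|dₓₜ| = 633.659 km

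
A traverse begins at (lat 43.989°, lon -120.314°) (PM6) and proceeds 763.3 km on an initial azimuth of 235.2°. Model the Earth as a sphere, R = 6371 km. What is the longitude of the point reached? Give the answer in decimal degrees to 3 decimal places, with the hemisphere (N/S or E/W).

δ = d/R = 763.3/6371 = 0.119809 rad
φ₂ = arcsin(sin φ₁ cos δ + cos φ₁ sin δ cos θ)
   = arcsin(0.69452·0.99283 + 0.71947·0.11952·-0.57071) = 39.82645°
λ₂ = λ₁ + atan2(sin θ sin δ cos φ₁, cos δ − sin φ₁ sin φ₂) = -127.65623°

127.656°W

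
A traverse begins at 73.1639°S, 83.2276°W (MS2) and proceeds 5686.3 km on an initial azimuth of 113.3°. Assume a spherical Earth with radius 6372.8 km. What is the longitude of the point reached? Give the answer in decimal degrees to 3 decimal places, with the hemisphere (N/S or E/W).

δ = d/R = 5686.3/6372.8 = 0.892277 rad
φ₂ = arcsin(sin φ₁ cos δ + cos φ₁ sin δ cos θ)
   = arcsin(-0.95714·0.62764 + 0.28963·0.77850·-0.39555) = -43.62434°
λ₂ = λ₁ + atan2(sin θ sin δ cos φ₁, cos δ − sin φ₁ sin φ₂) = 15.74899°

15.749°E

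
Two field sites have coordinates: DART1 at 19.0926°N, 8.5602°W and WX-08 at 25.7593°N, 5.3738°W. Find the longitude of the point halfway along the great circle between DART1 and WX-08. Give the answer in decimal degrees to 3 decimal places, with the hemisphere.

Bx = cos φ₂ cos Δλ = 0.899235,  By = cos φ₂ sin Δλ = 0.050061
φₘ = atan2(sin φ₁ + sin φ₂, √((cos φ₁ + Bx)² + By²)) = 22.43376°
λₘ = λ₁ + atan2(By, cos φ₁ + Bx) = -7.00531°

7.005°W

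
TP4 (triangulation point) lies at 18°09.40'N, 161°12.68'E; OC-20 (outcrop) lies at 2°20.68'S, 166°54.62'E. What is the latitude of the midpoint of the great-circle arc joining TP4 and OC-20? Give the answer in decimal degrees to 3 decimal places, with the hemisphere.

TP4: φ = +18.15667°, λ = +161.21133°
OC-20: φ = -2.34467°, λ = +166.91033°
Bx = cos φ₂ cos Δλ = 0.994224,  By = cos φ₂ sin Δλ = 0.099219
φₘ = atan2(sin φ₁ + sin φ₂, √((cos φ₁ + Bx)² + By²)) = 7.91566°
λₘ = λ₁ + atan2(By, cos φ₁ + Bx) = 164.13245°

7.916°N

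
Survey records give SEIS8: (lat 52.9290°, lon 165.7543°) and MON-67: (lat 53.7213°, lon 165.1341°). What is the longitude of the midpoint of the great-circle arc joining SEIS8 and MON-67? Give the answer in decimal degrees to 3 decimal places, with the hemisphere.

165.447°E

Bx = cos φ₂ cos Δλ = 0.591679,  By = cos φ₂ sin Δλ = -0.006405
φₘ = atan2(sin φ₁ + sin φ₂, √((cos φ₁ + Bx)² + By²)) = 53.32555°
λₘ = λ₁ + atan2(By, cos φ₁ + Bx) = 165.44708°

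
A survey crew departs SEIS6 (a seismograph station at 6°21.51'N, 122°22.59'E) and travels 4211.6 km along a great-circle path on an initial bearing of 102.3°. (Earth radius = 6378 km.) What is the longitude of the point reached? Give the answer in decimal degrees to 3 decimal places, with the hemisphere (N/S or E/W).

SEIS6: φ = +6.35850°, λ = +122.37650°
δ = d/R = 4211.6/6378 = 0.660332 rad
φ₂ = arcsin(sin φ₁ cos δ + cos φ₁ sin δ cos θ)
   = arcsin(0.11075·0.78979 + 0.99385·0.61338·-0.21303) = -2.42986°
λ₂ = λ₁ + atan2(sin θ sin δ cos φ₁, cos δ − sin φ₁ sin φ₂) = 159.23487°

159.235°E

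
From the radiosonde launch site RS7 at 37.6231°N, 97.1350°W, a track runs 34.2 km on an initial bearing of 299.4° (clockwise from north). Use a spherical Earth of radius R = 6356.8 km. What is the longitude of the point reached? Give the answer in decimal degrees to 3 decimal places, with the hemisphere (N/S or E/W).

δ = d/R = 34.2/6356.8 = 0.005380 rad
φ₂ = arcsin(sin φ₁ cos δ + cos φ₁ sin δ cos θ)
   = arcsin(0.61046·0.99999 + 0.79204·0.00538·0.49090) = 37.77394°
λ₂ = λ₁ + atan2(sin θ sin δ cos φ₁, cos δ − sin φ₁ sin φ₂) = -97.47476°

97.475°W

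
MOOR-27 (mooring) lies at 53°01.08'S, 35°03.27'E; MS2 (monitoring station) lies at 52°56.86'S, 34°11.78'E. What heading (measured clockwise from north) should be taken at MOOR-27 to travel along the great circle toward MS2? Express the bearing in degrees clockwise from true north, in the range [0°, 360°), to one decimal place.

277.4°

MOOR-27: φ = -53.01800°, λ = +35.05450°
MS2: φ = -52.94767°, λ = +34.19633°
Δλ = -0.8582°
y = sin Δλ · cos φ₂ = -0.009024
x = cos φ₁ sin φ₂ − sin φ₁ cos φ₂ cos Δλ = 0.001174
θ = atan2(y, x) = -82.5907° → 277.4093° (mod 360°)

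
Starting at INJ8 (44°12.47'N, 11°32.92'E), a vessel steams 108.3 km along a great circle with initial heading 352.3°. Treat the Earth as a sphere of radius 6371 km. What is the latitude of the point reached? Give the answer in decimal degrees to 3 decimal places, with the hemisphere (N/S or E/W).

INJ8: φ = +44.20783°, λ = +11.54867°
δ = d/R = 108.3/6371 = 0.016999 rad
φ₂ = arcsin(sin φ₁ cos δ + cos φ₁ sin δ cos θ)
   = arcsin(0.69726·0.99986 + 0.71682·0.01700·0.99098) = 45.17287°
λ₂ = λ₁ + atan2(sin θ sin δ cos φ₁, cos δ − sin φ₁ sin φ₂) = 11.36356°

45.173°N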